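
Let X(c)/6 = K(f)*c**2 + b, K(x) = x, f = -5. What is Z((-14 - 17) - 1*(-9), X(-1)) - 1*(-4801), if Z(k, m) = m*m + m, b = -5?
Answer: 8341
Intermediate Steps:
X(c) = -30 - 30*c**2 (X(c) = 6*(-5*c**2 - 5) = 6*(-5 - 5*c**2) = -30 - 30*c**2)
Z(k, m) = m + m**2 (Z(k, m) = m**2 + m = m + m**2)
Z((-14 - 17) - 1*(-9), X(-1)) - 1*(-4801) = (-30 - 30*(-1)**2)*(1 + (-30 - 30*(-1)**2)) - 1*(-4801) = (-30 - 30*1)*(1 + (-30 - 30*1)) + 4801 = (-30 - 30)*(1 + (-30 - 30)) + 4801 = -60*(1 - 60) + 4801 = -60*(-59) + 4801 = 3540 + 4801 = 8341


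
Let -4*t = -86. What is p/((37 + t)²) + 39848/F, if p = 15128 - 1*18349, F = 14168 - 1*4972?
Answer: 106749502/31471011 ≈ 3.3920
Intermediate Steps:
F = 9196 (F = 14168 - 4972 = 9196)
t = 43/2 (t = -¼*(-86) = 43/2 ≈ 21.500)
p = -3221 (p = 15128 - 18349 = -3221)
p/((37 + t)²) + 39848/F = -3221/(37 + 43/2)² + 39848/9196 = -3221/((117/2)²) + 39848*(1/9196) = -3221/13689/4 + 9962/2299 = -3221*4/13689 + 9962/2299 = -12884/13689 + 9962/2299 = 106749502/31471011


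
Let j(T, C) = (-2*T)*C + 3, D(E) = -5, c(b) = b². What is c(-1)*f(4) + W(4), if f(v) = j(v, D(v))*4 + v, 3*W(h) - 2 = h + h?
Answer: 538/3 ≈ 179.33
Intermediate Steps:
j(T, C) = 3 - 2*C*T (j(T, C) = -2*C*T + 3 = 3 - 2*C*T)
W(h) = ⅔ + 2*h/3 (W(h) = ⅔ + (h + h)/3 = ⅔ + (2*h)/3 = ⅔ + 2*h/3)
f(v) = 12 + 41*v (f(v) = (3 - 2*(-5)*v)*4 + v = (3 + 10*v)*4 + v = (12 + 40*v) + v = 12 + 41*v)
c(-1)*f(4) + W(4) = (-1)²*(12 + 41*4) + (⅔ + (⅔)*4) = 1*(12 + 164) + (⅔ + 8/3) = 1*176 + 10/3 = 176 + 10/3 = 538/3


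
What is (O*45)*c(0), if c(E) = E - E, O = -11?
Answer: 0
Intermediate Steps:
c(E) = 0
(O*45)*c(0) = -11*45*0 = -495*0 = 0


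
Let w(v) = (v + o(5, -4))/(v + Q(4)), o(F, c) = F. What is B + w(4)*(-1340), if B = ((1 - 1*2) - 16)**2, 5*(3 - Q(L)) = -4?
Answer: -16343/13 ≈ -1257.2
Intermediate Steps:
Q(L) = 19/5 (Q(L) = 3 - 1/5*(-4) = 3 + 4/5 = 19/5)
w(v) = (5 + v)/(19/5 + v) (w(v) = (v + 5)/(v + 19/5) = (5 + v)/(19/5 + v))
B = 289 (B = ((1 - 2) - 16)**2 = (-1 - 16)**2 = (-17)**2 = 289)
B + w(4)*(-1340) = 289 + (5*(5 + 4)/(19 + 5*4))*(-1340) = 289 + (5*9/(19 + 20))*(-1340) = 289 + (5*9/39)*(-1340) = 289 + (5*(1/39)*9)*(-1340) = 289 + (15/13)*(-1340) = 289 - 20100/13 = -16343/13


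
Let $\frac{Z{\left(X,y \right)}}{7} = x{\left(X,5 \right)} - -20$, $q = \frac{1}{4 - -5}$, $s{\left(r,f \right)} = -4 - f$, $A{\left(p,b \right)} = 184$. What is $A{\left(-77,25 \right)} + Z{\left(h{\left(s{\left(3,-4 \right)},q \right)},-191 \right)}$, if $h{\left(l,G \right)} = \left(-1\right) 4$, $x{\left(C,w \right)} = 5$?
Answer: $359$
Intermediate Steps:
$q = \frac{1}{9}$ ($q = \frac{1}{4 + 5} = \frac{1}{9} \approx 0.11111$)
$h{\left(l,G \right)} = -4$
$Z{\left(X,y \right)} = 175$ ($Z{\left(X,y \right)} = 7 \left(5 - -20\right) = 7 \left(5 + 20\right) = 7 \cdot 25 = 175$)
$A{\left(-77,25 \right)} + Z{\left(h{\left(s{\left(3,-4 \right)},q \right)},-191 \right)} = 184 + 175 = 359$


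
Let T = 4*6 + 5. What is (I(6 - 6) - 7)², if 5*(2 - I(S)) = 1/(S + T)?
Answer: 527076/21025 ≈ 25.069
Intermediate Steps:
T = 29 (T = 24 + 5 = 29)
I(S) = 2 - 1/(5*(29 + S)) (I(S) = 2 - 1/(5*(S + 29)) = 2 - 1/(5*(29 + S)))
(I(6 - 6) - 7)² = ((289 + 10*(6 - 6))/(5*(29 + (6 - 6))) - 7)² = ((289 + 10*0)/(5*(29 + 0)) - 7)² = ((⅕)*(289 + 0)/29 - 7)² = ((⅕)*(1/29)*289 - 7)² = (289/145 - 7)² = (-726/145)² = 527076/21025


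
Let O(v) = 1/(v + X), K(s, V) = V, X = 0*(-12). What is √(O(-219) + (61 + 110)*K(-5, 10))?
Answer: √82013091/219 ≈ 41.352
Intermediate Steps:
X = 0
O(v) = 1/v (O(v) = 1/(v + 0) = 1/v)
√(O(-219) + (61 + 110)*K(-5, 10)) = √(1/(-219) + (61 + 110)*10) = √(-1/219 + 171*10) = √(-1/219 + 1710) = √(374489/219) = √82013091/219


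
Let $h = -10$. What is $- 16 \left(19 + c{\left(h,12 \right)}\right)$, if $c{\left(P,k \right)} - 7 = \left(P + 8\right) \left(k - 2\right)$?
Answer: $-96$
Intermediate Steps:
$c{\left(P,k \right)} = 7 + \left(-2 + k\right) \left(8 + P\right)$ ($c{\left(P,k \right)} = 7 + \left(P + 8\right) \left(k - 2\right) = 7 + \left(8 + P\right) \left(-2 + k\right) = 7 + \left(-2 + k\right) \left(8 + P\right)$)
$- 16 \left(19 + c{\left(h,12 \right)}\right) = - 16 \left(19 - 13\right) = \left(-16\right) 6 = -96$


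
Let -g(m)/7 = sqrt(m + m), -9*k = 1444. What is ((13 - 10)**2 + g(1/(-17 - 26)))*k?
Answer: -1444 + 10108*I*sqrt(86)/387 ≈ -1444.0 + 242.22*I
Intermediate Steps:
k = -1444/9 (k = -1/9*1444 = -1444/9 ≈ -160.44)
g(m) = -7*sqrt(2)*sqrt(m) (g(m) = -7*sqrt(m + m) = -7*sqrt(2)*sqrt(m))
((13 - 10)**2 + g(1/(-17 - 26)))*k = ((13 - 10)**2 - 7*sqrt(2)*sqrt(1/(-17 - 26)))*(-1444/9) = (3**2 - 7*sqrt(2)*sqrt(1/(-43)))*(-1444/9) = (9 - 7*sqrt(2)*sqrt(-1/43))*(-1444/9) = (9 - 7*sqrt(2)*I*sqrt(43)/43)*(-1444/9) = (9 - 7*I*sqrt(86)/43)*(-1444/9) = -1444 + 10108*I*sqrt(86)/387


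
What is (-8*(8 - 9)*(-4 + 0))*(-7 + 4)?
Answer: 96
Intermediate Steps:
(-8*(8 - 9)*(-4 + 0))*(-7 + 4) = -(-8)*(-4)*(-3) = -8*4*(-3) = -32*(-3) = 96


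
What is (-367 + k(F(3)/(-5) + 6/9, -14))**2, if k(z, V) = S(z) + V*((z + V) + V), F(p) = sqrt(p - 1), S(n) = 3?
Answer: 81928/225 + 1568*sqrt(2)/15 ≈ 511.96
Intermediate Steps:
F(p) = sqrt(-1 + p)
k(z, V) = 3 + V*(z + 2*V) (k(z, V) = 3 + V*((z + V) + V) = 3 + V*((V + z) + V) = 3 + V*(z + 2*V))
(-367 + k(F(3)/(-5) + 6/9, -14))**2 = (-367 + (3 + 2*(-14)**2 - 14*(sqrt(-1 + 3)/(-5) + 6/9)))**2 = (-367 + (3 + 2*196 - 14*(sqrt(2)*(-1/5) + 6*(1/9))))**2 = (-367 + (3 + 392 - 14*(-sqrt(2)/5 + 2/3)))**2 = (-367 + (3 + 392 - 14*(2/3 - sqrt(2)/5)))**2 = (-367 + (3 + 392 + (-28/3 + 14*sqrt(2)/5)))**2 = (-367 + (1157/3 + 14*sqrt(2)/5))**2 = (56/3 + 14*sqrt(2)/5)**2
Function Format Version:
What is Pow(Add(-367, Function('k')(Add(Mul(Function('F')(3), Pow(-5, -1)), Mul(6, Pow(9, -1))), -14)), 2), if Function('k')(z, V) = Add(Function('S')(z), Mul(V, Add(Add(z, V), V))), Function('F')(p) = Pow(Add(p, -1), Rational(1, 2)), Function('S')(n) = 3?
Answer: Add(Rational(81928, 225), Mul(Rational(1568, 15), Pow(2, Rational(1, 2)))) ≈ 511.96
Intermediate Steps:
Function('F')(p) = Pow(Add(-1, p), Rational(1, 2))
Function('k')(z, V) = Add(3, Mul(V, Add(z, Mul(2, V)))) (Function('k')(z, V) = Add(3, Mul(V, Add(Add(z, V), V))) = Add(3, Mul(V, Add(Add(V, z), V))) = Add(3, Mul(V, Add(z, Mul(2, V)))))
Pow(Add(-367, Function('k')(Add(Mul(Function('F')(3), Pow(-5, -1)), Mul(6, Pow(9, -1))), -14)), 2) = Pow(Add(-367, Add(3, Mul(2, Pow(-14, 2)), Mul(-14, Add(Mul(Pow(Add(-1, 3), Rational(1, 2)), Pow(-5, -1)), Mul(6, Pow(9, -1)))))), 2) = Pow(Add(-367, Add(3, Mul(2, 196), Mul(-14, Add(Mul(Pow(2, Rational(1, 2)), Rational(-1, 5)), Mul(6, Rational(1, 9)))))), 2) = Pow(Add(-367, Add(3, 392, Mul(-14, Add(Mul(Rational(-1, 5), Pow(2, Rational(1, 2))), Rational(2, 3))))), 2) = Pow(Add(-367, Add(3, 392, Mul(-14, Add(Rational(2, 3), Mul(Rational(-1, 5), Pow(2, Rational(1, 2))))))), 2) = Pow(Add(-367, Add(3, 392, Add(Rational(-28, 3), Mul(Rational(14, 5), Pow(2, Rational(1, 2)))))), 2) = Pow(Add(-367, Add(Rational(1157, 3), Mul(Rational(14, 5), Pow(2, Rational(1, 2))))), 2) = Pow(Add(Rational(56, 3), Mul(Rational(14, 5), Pow(2, Rational(1, 2)))), 2)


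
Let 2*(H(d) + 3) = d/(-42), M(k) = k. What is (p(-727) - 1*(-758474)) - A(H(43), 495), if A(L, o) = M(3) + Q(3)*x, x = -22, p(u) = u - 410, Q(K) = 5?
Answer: 757444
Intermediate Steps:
p(u) = -410 + u
H(d) = -3 - d/84 (H(d) = -3 + (d/(-42))/2 = -3 + (d*(-1/42))/2 = -3 + (-d/42)/2 = -3 - d/84)
A(L, o) = -107 (A(L, o) = 3 + 5*(-22) = 3 - 110 = -107)
(p(-727) - 1*(-758474)) - A(H(43), 495) = ((-410 - 727) - 1*(-758474)) - 1*(-107) = (-1137 + 758474) + 107 = 757337 + 107 = 757444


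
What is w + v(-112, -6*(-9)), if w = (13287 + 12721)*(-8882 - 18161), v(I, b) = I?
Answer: -703334456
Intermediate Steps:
w = -703334344 (w = 26008*(-27043) = -703334344)
w + v(-112, -6*(-9)) = -703334344 - 112 = -703334456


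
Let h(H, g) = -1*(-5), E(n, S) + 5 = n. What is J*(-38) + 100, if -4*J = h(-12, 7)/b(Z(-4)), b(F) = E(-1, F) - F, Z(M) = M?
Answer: 305/4 ≈ 76.250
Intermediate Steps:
E(n, S) = -5 + n
h(H, g) = 5
b(F) = -6 - F (b(F) = (-5 - 1) - F = -6 - F)
J = 5/8 (J = -5/(4*(-6 - 1*(-4))) = -5/(4*(-6 + 4)) = -5/(4*(-2)) = -5*(-1)/(4*2) = -¼*(-5/2) = 5/8 ≈ 0.62500)
J*(-38) + 100 = (5/8)*(-38) + 100 = -95/4 + 100 = 305/4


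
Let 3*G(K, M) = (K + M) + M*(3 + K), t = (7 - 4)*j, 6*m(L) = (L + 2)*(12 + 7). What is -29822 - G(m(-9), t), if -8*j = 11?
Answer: -4296901/144 ≈ -29840.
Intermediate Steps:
j = -11/8 (j = -⅛*11 = -11/8 ≈ -1.3750)
m(L) = 19/3 + 19*L/6 (m(L) = ((L + 2)*(12 + 7))/6 = ((2 + L)*19)/6 = (38 + 19*L)/6 = 19/3 + 19*L/6)
t = -33/8 (t = (7 - 4)*(-11/8) = 3*(-11/8) = -33/8 ≈ -4.1250)
G(K, M) = K/3 + M/3 + M*(3 + K)/3 (G(K, M) = ((K + M) + M*(3 + K))/3 = (K + M + M*(3 + K))/3 = K/3 + M/3 + M*(3 + K)/3)
-29822 - G(m(-9), t) = -29822 - ((19/3 + (19/6)*(-9))/3 + (4/3)*(-33/8) + (⅓)*(19/3 + (19/6)*(-9))*(-33/8)) = -29822 - ((19/3 - 57/2)/3 - 11/2 + (⅓)*(19/3 - 57/2)*(-33/8)) = -29822 - ((⅓)*(-133/6) - 11/2 + (⅓)*(-133/6)*(-33/8)) = -29822 - (-133/18 - 11/2 + 1463/48) = -29822 - 1*2533/144 = -29822 - 2533/144 = -4296901/144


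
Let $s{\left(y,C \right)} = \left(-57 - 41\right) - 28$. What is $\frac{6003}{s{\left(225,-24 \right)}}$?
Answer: $- \frac{667}{14} \approx -47.643$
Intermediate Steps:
$s{\left(y,C \right)} = -126$ ($s{\left(y,C \right)} = -98 - 28 = -126$)
$\frac{6003}{s{\left(225,-24 \right)}} = \frac{6003}{-126} = 6003 \left(- \frac{1}{126}\right) = - \frac{667}{14}$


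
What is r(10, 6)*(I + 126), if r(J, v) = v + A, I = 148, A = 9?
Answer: 4110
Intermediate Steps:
r(J, v) = 9 + v (r(J, v) = v + 9 = 9 + v)
r(10, 6)*(I + 126) = (9 + 6)*(148 + 126) = 15*274 = 4110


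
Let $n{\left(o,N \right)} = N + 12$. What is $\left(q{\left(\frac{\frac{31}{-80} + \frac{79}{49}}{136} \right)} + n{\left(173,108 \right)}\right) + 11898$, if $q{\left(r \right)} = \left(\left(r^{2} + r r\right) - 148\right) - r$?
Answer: $\frac{1686826248959041}{142108467200} \approx 11870.0$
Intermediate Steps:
$n{\left(o,N \right)} = 12 + N$
$q{\left(r \right)} = -148 - r + 2 r^{2}$ ($q{\left(r \right)} = \left(\left(r^{2} + r^{2}\right) - 148\right) - r = \left(2 r^{2} - 148\right) - r = \left(-148 + 2 r^{2}\right) - r = -148 - r + 2 r^{2}$)
$\left(q{\left(\frac{\frac{31}{-80} + \frac{79}{49}}{136} \right)} + n{\left(173,108 \right)}\right) + 11898 = \left(\left(-148 - \frac{\frac{31}{-80} + \frac{79}{49}}{136} + 2 \left(\frac{\frac{31}{-80} + \frac{79}{49}}{136}\right)^{2}\right) + \left(12 + 108\right)\right) + 11898 = \left(\left(-148 - \left(31 \left(- \frac{1}{80}\right) + 79 \cdot \frac{1}{49}\right) \frac{1}{136} + 2 \left(\left(31 \left(- \frac{1}{80}\right) + 79 \cdot \frac{1}{49}\right) \frac{1}{136}\right)^{2}\right) + 120\right) + 11898 = \left(\left(-148 - \left(- \frac{31}{80} + \frac{79}{49}\right) \frac{1}{136} + 2 \left(\left(- \frac{31}{80} + \frac{79}{49}\right) \frac{1}{136}\right)^{2}\right) + 120\right) + 11898 = \left(\left(-148 - \frac{4801}{3920} \cdot \frac{1}{136} + 2 \left(\frac{4801}{3920} \cdot \frac{1}{136}\right)^{2}\right) + 120\right) + 11898 = \left(\left(-148 - \frac{4801}{533120} + 2 \left(\frac{4801}{533120}\right)^{2}\right) + 120\right) + 11898 = \left(\left(-148 - \frac{4801}{533120} + 2 \cdot \frac{23049601}{284216934400}\right) + 120\right) + 11898 = \left(\left(-148 - \frac{4801}{533120} + \frac{23049601}{142108467200}\right) + 120\right) + 11898 = \left(- \frac{21033309850559}{142108467200} + 120\right) + 11898 = - \frac{3980293786559}{142108467200} + 11898 = \frac{1686826248959041}{142108467200}$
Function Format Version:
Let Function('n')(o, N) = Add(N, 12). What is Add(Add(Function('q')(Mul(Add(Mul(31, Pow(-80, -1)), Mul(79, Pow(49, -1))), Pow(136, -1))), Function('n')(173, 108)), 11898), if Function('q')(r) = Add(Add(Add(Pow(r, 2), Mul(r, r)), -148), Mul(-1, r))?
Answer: Rational(1686826248959041, 142108467200) ≈ 11870.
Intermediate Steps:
Function('n')(o, N) = Add(12, N)
Function('q')(r) = Add(-148, Mul(-1, r), Mul(2, Pow(r, 2))) (Function('q')(r) = Add(Add(Add(Pow(r, 2), Pow(r, 2)), -148), Mul(-1, r)) = Add(Add(Mul(2, Pow(r, 2)), -148), Mul(-1, r)) = Add(Add(-148, Mul(2, Pow(r, 2))), Mul(-1, r)) = Add(-148, Mul(-1, r), Mul(2, Pow(r, 2))))
Add(Add(Function('q')(Mul(Add(Mul(31, Pow(-80, -1)), Mul(79, Pow(49, -1))), Pow(136, -1))), Function('n')(173, 108)), 11898) = Add(Add(Add(-148, Mul(-1, Mul(Add(Mul(31, Pow(-80, -1)), Mul(79, Pow(49, -1))), Pow(136, -1))), Mul(2, Pow(Mul(Add(Mul(31, Pow(-80, -1)), Mul(79, Pow(49, -1))), Pow(136, -1)), 2))), Add(12, 108)), 11898) = Add(Add(Add(-148, Mul(-1, Mul(Add(Mul(31, Rational(-1, 80)), Mul(79, Rational(1, 49))), Rational(1, 136))), Mul(2, Pow(Mul(Add(Mul(31, Rational(-1, 80)), Mul(79, Rational(1, 49))), Rational(1, 136)), 2))), 120), 11898) = Add(Add(Add(-148, Mul(-1, Mul(Add(Rational(-31, 80), Rational(79, 49)), Rational(1, 136))), Mul(2, Pow(Mul(Add(Rational(-31, 80), Rational(79, 49)), Rational(1, 136)), 2))), 120), 11898) = Add(Add(Add(-148, Mul(-1, Mul(Rational(4801, 3920), Rational(1, 136))), Mul(2, Pow(Mul(Rational(4801, 3920), Rational(1, 136)), 2))), 120), 11898) = Add(Add(Add(-148, Mul(-1, Rational(4801, 533120)), Mul(2, Pow(Rational(4801, 533120), 2))), 120), 11898) = Add(Add(Add(-148, Rational(-4801, 533120), Mul(2, Rational(23049601, 284216934400))), 120), 11898) = Add(Add(Add(-148, Rational(-4801, 533120), Rational(23049601, 142108467200)), 120), 11898) = Add(Add(Rational(-21033309850559, 142108467200), 120), 11898) = Add(Rational(-3980293786559, 142108467200), 11898) = Rational(1686826248959041, 142108467200)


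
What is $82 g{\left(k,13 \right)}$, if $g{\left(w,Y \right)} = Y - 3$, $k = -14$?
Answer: $820$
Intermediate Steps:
$g{\left(w,Y \right)} = -3 + Y$
$82 g{\left(k,13 \right)} = 82 \left(-3 + 13\right) = 82 \cdot 10 = 820$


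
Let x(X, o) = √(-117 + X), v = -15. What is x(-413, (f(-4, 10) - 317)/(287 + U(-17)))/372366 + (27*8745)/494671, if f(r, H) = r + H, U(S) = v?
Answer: 236115/494671 + I*√530/372366 ≈ 0.47732 + 6.1825e-5*I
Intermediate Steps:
U(S) = -15
f(r, H) = H + r
x(-413, (f(-4, 10) - 317)/(287 + U(-17)))/372366 + (27*8745)/494671 = √(-117 - 413)/372366 + (27*8745)/494671 = √(-530)*(1/372366) + 236115*(1/494671) = (I*√530)*(1/372366) + 236115/494671 = I*√530/372366 + 236115/494671 = 236115/494671 + I*√530/372366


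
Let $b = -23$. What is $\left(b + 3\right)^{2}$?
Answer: $400$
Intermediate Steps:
$\left(b + 3\right)^{2} = \left(-23 + 3\right)^{2} = \left(-20\right)^{2} = 400$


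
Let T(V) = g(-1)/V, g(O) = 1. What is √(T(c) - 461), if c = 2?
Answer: I*√1842/2 ≈ 21.459*I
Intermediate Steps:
T(V) = 1/V
√(T(c) - 461) = √(1/2 - 461) = √(½ - 461) = √(-921/2) = I*√1842/2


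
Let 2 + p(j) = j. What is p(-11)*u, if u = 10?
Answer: -130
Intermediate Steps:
p(j) = -2 + j
p(-11)*u = (-2 - 11)*10 = -13*10 = -130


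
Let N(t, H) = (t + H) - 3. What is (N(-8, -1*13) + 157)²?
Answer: 17689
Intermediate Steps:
N(t, H) = -3 + H + t (N(t, H) = (H + t) - 3 = -3 + H + t)
(N(-8, -1*13) + 157)² = ((-3 - 1*13 - 8) + 157)² = ((-3 - 13 - 8) + 157)² = (-24 + 157)² = 133² = 17689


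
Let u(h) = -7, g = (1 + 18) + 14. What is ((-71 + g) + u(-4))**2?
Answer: 2025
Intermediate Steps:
g = 33 (g = 19 + 14 = 33)
((-71 + g) + u(-4))**2 = ((-71 + 33) - 7)**2 = (-38 - 7)**2 = (-45)**2 = 2025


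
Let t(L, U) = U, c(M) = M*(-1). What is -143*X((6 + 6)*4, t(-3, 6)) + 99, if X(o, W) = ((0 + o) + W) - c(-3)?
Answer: -7194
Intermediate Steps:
c(M) = -M
X(o, W) = -3 + W + o (X(o, W) = ((0 + o) + W) - (-1)*(-3) = (o + W) - 1*3 = (W + o) - 3 = -3 + W + o)
-143*X((6 + 6)*4, t(-3, 6)) + 99 = -143*(-3 + 6 + (6 + 6)*4) + 99 = -143*(-3 + 6 + 12*4) + 99 = -143*(-3 + 6 + 48) + 99 = -143*51 + 99 = -7293 + 99 = -7194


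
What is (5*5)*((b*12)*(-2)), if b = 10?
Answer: -6000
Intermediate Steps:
(5*5)*((b*12)*(-2)) = (5*5)*((10*12)*(-2)) = 25*(120*(-2)) = 25*(-240) = -6000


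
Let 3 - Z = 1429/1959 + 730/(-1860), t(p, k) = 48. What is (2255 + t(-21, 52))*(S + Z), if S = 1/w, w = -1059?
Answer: 262854284497/42874674 ≈ 6130.8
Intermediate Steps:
Z = 107815/40486 (Z = 3 - (1429/1959 + 730/(-1860)) = 3 - (1429*(1/1959) + 730*(-1/1860)) = 3 - (1429/1959 - 73/186) = 3 - 1*13643/40486 = 3 - 13643/40486 = 107815/40486 ≈ 2.6630)
S = -1/1059 (S = 1/(-1059) = -1/1059 ≈ -0.00094429)
(2255 + t(-21, 52))*(S + Z) = (2255 + 48)*(-1/1059 + 107815/40486) = 2303*(114135599/42874674) = 262854284497/42874674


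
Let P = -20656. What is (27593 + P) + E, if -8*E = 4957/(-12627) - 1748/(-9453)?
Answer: 96002834129/13839192 ≈ 6937.0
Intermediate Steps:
E = 359225/13839192 (E = -(4957/(-12627) - 1748/(-9453))/8 = -(4957*(-1/12627) - 1748*(-1/9453))/8 = -(-4957/12627 + 76/411)/8 = -1/8*(-359225/1729899) = 359225/13839192 ≈ 0.025957)
(27593 + P) + E = (27593 - 20656) + 359225/13839192 = 6937 + 359225/13839192 = 96002834129/13839192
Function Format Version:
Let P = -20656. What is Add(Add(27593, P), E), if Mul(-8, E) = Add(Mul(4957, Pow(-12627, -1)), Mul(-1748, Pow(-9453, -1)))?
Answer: Rational(96002834129, 13839192) ≈ 6937.0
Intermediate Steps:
E = Rational(359225, 13839192) (E = Mul(Rational(-1, 8), Add(Mul(4957, Pow(-12627, -1)), Mul(-1748, Pow(-9453, -1)))) = Mul(Rational(-1, 8), Add(Mul(4957, Rational(-1, 12627)), Mul(-1748, Rational(-1, 9453)))) = Mul(Rational(-1, 8), Add(Rational(-4957, 12627), Rational(76, 411))) = Mul(Rational(-1, 8), Rational(-359225, 1729899)) = Rational(359225, 13839192) ≈ 0.025957)
Add(Add(27593, P), E) = Add(Add(27593, -20656), Rational(359225, 13839192)) = Add(6937, Rational(359225, 13839192)) = Rational(96002834129, 13839192)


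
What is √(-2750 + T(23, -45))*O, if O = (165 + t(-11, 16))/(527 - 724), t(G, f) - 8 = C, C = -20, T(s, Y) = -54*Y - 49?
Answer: -459*I*√41/197 ≈ -14.919*I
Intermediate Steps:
T(s, Y) = -49 - 54*Y
t(G, f) = -12 (t(G, f) = 8 - 20 = -12)
O = -153/197 (O = (165 - 12)/(527 - 724) = 153/(-197) = 153*(-1/197) = -153/197 ≈ -0.77665)
√(-2750 + T(23, -45))*O = √(-2750 + (-49 - 54*(-45)))*(-153/197) = √(-2750 + (-49 + 2430))*(-153/197) = √(-2750 + 2381)*(-153/197) = √(-369)*(-153/197) = (3*I*√41)*(-153/197) = -459*I*√41/197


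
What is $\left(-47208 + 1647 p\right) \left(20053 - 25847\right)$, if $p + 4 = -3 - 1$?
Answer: $349864896$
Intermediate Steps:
$p = -8$ ($p = -4 - 4 = -8$)
$\left(-47208 + 1647 p\right) \left(20053 - 25847\right) = \left(-47208 + 1647 \left(-8\right)\right) \left(20053 - 25847\right) = \left(-47208 - 13176\right) \left(-5794\right) = \left(-60384\right) \left(-5794\right) = 349864896$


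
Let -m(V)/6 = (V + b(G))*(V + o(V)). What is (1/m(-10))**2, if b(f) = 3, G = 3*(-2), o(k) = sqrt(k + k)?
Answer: I/(70560*(sqrt(5) + 2*I)) ≈ 3.1494e-6 + 3.5211e-6*I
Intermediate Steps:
o(k) = sqrt(2)*sqrt(k) (o(k) = sqrt(2*k) = sqrt(2)*sqrt(k))
G = -6
m(V) = -6*(3 + V)*(V + sqrt(2)*sqrt(V)) (m(V) = -6*(V + 3)*(V + sqrt(2)*sqrt(V)) = -6*(3 + V)*(V + sqrt(2)*sqrt(V)))
(1/m(-10))**2 = (1/(-18*(-10) - 6*(-10)**2 - 18*sqrt(2)*sqrt(-10) - 6*sqrt(2)*(-10)**(3/2)))**2 = (1/(180 - 6*100 - 18*sqrt(2)*I*sqrt(10) - 6*sqrt(2)*(-10*I*sqrt(10))))**2 = (1/(180 - 600 - 36*I*sqrt(5) + 120*I*sqrt(5)))**2 = (1/(-420 + 84*I*sqrt(5)))**2 = (-420 + 84*I*sqrt(5))**(-2)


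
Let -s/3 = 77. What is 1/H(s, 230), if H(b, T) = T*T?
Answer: 1/52900 ≈ 1.8904e-5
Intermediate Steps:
s = -231 (s = -3*77 = -231)
H(b, T) = T**2
1/H(s, 230) = 1/(230**2) = 1/52900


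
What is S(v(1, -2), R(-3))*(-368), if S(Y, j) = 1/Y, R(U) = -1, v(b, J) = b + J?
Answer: 368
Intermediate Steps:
v(b, J) = J + b
S(v(1, -2), R(-3))*(-368) = -368/(-2 + 1) = -368/(-1) = -1*(-368) = 368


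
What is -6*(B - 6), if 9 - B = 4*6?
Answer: 126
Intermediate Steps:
B = -15 (B = 9 - 4*6 = 9 - 1*24 = 9 - 24 = -15)
-6*(B - 6) = -6*(-15 - 6) = -6*(-21) = 126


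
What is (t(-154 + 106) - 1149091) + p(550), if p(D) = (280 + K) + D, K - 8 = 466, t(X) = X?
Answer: -1147835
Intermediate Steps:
K = 474 (K = 8 + 466 = 474)
p(D) = 754 + D (p(D) = (280 + 474) + D = 754 + D)
(t(-154 + 106) - 1149091) + p(550) = ((-154 + 106) - 1149091) + (754 + 550) = (-48 - 1149091) + 1304 = -1149139 + 1304 = -1147835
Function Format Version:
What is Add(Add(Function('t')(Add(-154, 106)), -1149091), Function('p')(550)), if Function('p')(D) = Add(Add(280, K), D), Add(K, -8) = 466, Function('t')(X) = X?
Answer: -1147835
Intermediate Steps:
K = 474 (K = Add(8, 466) = 474)
Function('p')(D) = Add(754, D) (Function('p')(D) = Add(Add(280, 474), D) = Add(754, D))
Add(Add(Function('t')(Add(-154, 106)), -1149091), Function('p')(550)) = Add(Add(Add(-154, 106), -1149091), Add(754, 550)) = Add(Add(-48, -1149091), 1304) = Add(-1149139, 1304) = -1147835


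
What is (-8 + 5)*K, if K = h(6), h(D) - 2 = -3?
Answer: 3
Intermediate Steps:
h(D) = -1 (h(D) = 2 - 3 = -1)
K = -1
(-8 + 5)*K = (-8 + 5)*(-1) = -3*(-1) = 3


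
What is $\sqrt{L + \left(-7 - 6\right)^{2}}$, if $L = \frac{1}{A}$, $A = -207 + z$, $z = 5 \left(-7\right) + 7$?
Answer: $\frac{\sqrt{9332790}}{235} \approx 13.0$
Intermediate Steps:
$z = -28$ ($z = -35 + 7 = -28$)
$A = -235$ ($A = -207 - 28 = -235$)
$L = - \frac{1}{235}$ ($L = \frac{1}{-235} = - \frac{1}{235} \approx -0.0042553$)
$\sqrt{L + \left(-7 - 6\right)^{2}} = \sqrt{- \frac{1}{235} + \left(-7 - 6\right)^{2}} = \sqrt{- \frac{1}{235} + \left(-13\right)^{2}} = \sqrt{- \frac{1}{235} + 169} = \sqrt{\frac{39714}{235}} = \frac{\sqrt{9332790}}{235}$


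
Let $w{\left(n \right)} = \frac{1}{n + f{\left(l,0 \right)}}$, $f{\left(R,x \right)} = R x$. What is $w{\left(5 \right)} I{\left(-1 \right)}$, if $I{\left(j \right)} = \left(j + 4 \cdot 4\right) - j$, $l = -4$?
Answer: $\frac{16}{5} \approx 3.2$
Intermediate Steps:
$I{\left(j \right)} = 16$ ($I{\left(j \right)} = \left(j + 16\right) - j = \left(16 + j\right) - j = 16$)
$w{\left(n \right)} = \frac{1}{n}$ ($w{\left(n \right)} = \frac{1}{n - 0} = \frac{1}{n + 0} = \frac{1}{n}$)
$w{\left(5 \right)} I{\left(-1 \right)} = \frac{1}{5} \cdot 16 = \frac{16}{5}$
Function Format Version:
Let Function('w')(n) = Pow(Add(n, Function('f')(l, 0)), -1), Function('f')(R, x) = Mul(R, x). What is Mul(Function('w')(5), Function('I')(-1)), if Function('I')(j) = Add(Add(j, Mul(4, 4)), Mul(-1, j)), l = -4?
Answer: Rational(16, 5) ≈ 3.2000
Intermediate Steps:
Function('I')(j) = 16 (Function('I')(j) = Add(Add(j, 16), Mul(-1, j)) = Add(Add(16, j), Mul(-1, j)) = 16)
Function('w')(n) = Pow(n, -1) (Function('w')(n) = Pow(Add(n, Mul(-4, 0)), -1) = Pow(Add(n, 0), -1) = Pow(n, -1))
Mul(Function('w')(5), Function('I')(-1)) = Mul(Pow(5, -1), 16) = Mul(Rational(1, 5), 16) = Rational(16, 5)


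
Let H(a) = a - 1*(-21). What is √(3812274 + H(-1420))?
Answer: 5*√152435 ≈ 1952.1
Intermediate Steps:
H(a) = 21 + a (H(a) = a + 21 = 21 + a)
√(3812274 + H(-1420)) = √(3812274 + (21 - 1420)) = √(3812274 - 1399) = √3810875 = 5*√152435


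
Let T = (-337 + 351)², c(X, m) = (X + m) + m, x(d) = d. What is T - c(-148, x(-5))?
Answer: 354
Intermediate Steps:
c(X, m) = X + 2*m
T = 196 (T = 14² = 196)
T - c(-148, x(-5)) = 196 - (-148 + 2*(-5)) = 196 - (-148 - 10) = 196 - 1*(-158) = 196 + 158 = 354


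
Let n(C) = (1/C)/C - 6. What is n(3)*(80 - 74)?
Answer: -106/3 ≈ -35.333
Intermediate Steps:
n(C) = -6 + C⁻² (n(C) = 1/(C*C) - 6 = C⁻² - 6 = -6 + C⁻²)
n(3)*(80 - 74) = (-6 + 3⁻²)*(80 - 74) = (-6 + ⅑)*6 = -53/9*6 = -106/3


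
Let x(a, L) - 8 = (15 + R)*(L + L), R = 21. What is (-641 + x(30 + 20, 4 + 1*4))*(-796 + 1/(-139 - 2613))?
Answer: 124863801/2752 ≈ 45372.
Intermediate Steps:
x(a, L) = 8 + 72*L (x(a, L) = 8 + (15 + 21)*(L + L) = 8 + 36*(2*L) = 8 + 72*L)
(-641 + x(30 + 20, 4 + 1*4))*(-796 + 1/(-139 - 2613)) = (-641 + (8 + 72*(4 + 1*4)))*(-796 + 1/(-139 - 2613)) = (-641 + (8 + 72*(4 + 4)))*(-796 + 1/(-2752)) = (-641 + (8 + 72*8))*(-796 - 1/2752) = (-641 + (8 + 576))*(-2190593/2752) = (-641 + 584)*(-2190593/2752) = -57*(-2190593/2752) = 124863801/2752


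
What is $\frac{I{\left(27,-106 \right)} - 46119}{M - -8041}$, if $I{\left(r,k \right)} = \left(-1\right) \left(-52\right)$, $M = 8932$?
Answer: $- \frac{46067}{16973} \approx -2.7141$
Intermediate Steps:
$I{\left(r,k \right)} = 52$
$\frac{I{\left(27,-106 \right)} - 46119}{M - -8041} = \frac{52 - 46119}{8932 - -8041} = - \frac{46067}{8932 + \left(-9579 + 17620\right)} = - \frac{46067}{8932 + 8041} = - \frac{46067}{16973}$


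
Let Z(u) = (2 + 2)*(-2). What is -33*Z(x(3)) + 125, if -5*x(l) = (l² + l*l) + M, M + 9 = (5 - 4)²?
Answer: 389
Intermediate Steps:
M = -8 (M = -9 + (5 - 4)² = -9 + 1² = -9 + 1 = -8)
x(l) = 8/5 - 2*l²/5 (x(l) = -((l² + l*l) - 8)/5 = -((l² + l²) - 8)/5 = -(2*l² - 8)/5 = -(-8 + 2*l²)/5 = 8/5 - 2*l²/5)
Z(u) = -8 (Z(u) = 4*(-2) = -8)
-33*Z(x(3)) + 125 = -33*(-8) + 125 = 264 + 125 = 389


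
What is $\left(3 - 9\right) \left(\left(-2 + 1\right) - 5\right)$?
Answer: $36$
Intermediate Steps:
$\left(3 - 9\right) \left(\left(-2 + 1\right) - 5\right) = - 6 \left(-1 - 5\right) = \left(-6\right) \left(-6\right) = 36$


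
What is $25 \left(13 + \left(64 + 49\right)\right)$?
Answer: $3150$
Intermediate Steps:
$25 \left(13 + \left(64 + 49\right)\right) = 25 \left(13 + 113\right) = 25 \cdot 126 = 3150$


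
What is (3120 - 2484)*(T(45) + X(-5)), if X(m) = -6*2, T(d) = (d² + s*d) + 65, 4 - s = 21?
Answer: 835068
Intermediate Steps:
s = -17 (s = 4 - 1*21 = 4 - 21 = -17)
T(d) = 65 + d² - 17*d (T(d) = (d² - 17*d) + 65 = 65 + d² - 17*d)
X(m) = -12
(3120 - 2484)*(T(45) + X(-5)) = (3120 - 2484)*((65 + 45² - 17*45) - 12) = 636*((65 + 2025 - 765) - 12) = 636*(1325 - 12) = 636*1313 = 835068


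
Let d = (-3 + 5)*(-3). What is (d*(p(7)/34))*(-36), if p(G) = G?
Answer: 756/17 ≈ 44.471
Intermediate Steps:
d = -6 (d = 2*(-3) = -6)
(d*(p(7)/34))*(-36) = -42/34*(-36) = -6*7/34*(-36) = -21/17*(-36) = 756/17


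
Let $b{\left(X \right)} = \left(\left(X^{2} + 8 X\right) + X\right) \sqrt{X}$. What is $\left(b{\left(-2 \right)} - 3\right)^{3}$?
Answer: $3501 + 5110 i \sqrt{2} \approx 3501.0 + 7226.6 i$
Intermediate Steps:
$b{\left(X \right)} = \sqrt{X} \left(X^{2} + 9 X\right)$ ($b{\left(X \right)} = \left(X^{2} + 9 X\right) \sqrt{X} = \sqrt{X} \left(X^{2} + 9 X\right)$)
$\left(b{\left(-2 \right)} - 3\right)^{3} = \left(\left(-2\right)^{\frac{3}{2}} \left(9 - 2\right) - 3\right)^{3} = \left(- 2 i \sqrt{2} \cdot 7 - 3\right)^{3} = \left(- 14 i \sqrt{2} - 3\right)^{3} = \left(-3 - 14 i \sqrt{2}\right)^{3}$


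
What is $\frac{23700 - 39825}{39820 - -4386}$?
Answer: $- \frac{16125}{44206} \approx -0.36477$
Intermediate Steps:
$\frac{23700 - 39825}{39820 - -4386} = - \frac{16125}{39820 + 4386} = - \frac{16125}{44206}$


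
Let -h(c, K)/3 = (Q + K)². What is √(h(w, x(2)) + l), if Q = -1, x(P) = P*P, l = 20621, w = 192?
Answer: √20594 ≈ 143.51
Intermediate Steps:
x(P) = P²
h(c, K) = -3*(-1 + K)²
√(h(w, x(2)) + l) = √(-3*(-1 + 2²)² + 20621) = √(-3*(-1 + 4)² + 20621) = √(-3*3² + 20621) = √(-3*9 + 20621) = √(-27 + 20621) = √20594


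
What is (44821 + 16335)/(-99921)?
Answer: -61156/99921 ≈ -0.61204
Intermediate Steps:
(44821 + 16335)/(-99921) = 61156*(-1/99921) = -61156/99921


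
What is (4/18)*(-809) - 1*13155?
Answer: -120013/9 ≈ -13335.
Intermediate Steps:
(4/18)*(-809) - 1*13155 = (4*(1/18))*(-809) - 13155 = (2/9)*(-809) - 13155 = -1618/9 - 13155 = -120013/9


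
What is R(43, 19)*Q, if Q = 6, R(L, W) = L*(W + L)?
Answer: 15996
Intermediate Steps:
R(L, W) = L*(L + W)
R(43, 19)*Q = (43*(43 + 19))*6 = (43*62)*6 = 2666*6 = 15996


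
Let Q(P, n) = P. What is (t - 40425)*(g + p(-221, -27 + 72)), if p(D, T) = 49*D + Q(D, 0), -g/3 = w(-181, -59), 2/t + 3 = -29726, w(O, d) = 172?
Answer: 13899958969082/29729 ≈ 4.6756e+8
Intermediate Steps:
t = -2/29729 (t = 2/(-3 - 29726) = 2/(-29729) = 2*(-1/29729) = -2/29729 ≈ -6.7274e-5)
g = -516 (g = -3*172 = -516)
p(D, T) = 50*D (p(D, T) = 49*D + D = 50*D)
(t - 40425)*(g + p(-221, -27 + 72)) = (-2/29729 - 40425)*(-516 + 50*(-221)) = -1201794827*(-516 - 11050)/29729 = -1201794827/29729*(-11566) = 13899958969082/29729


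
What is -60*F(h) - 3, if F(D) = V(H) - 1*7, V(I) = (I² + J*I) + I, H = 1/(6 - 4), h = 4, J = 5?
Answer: 222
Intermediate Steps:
H = ½ (H = 1/2 = ½ ≈ 0.50000)
V(I) = I² + 6*I (V(I) = (I² + 5*I) + I = I² + 6*I)
F(D) = -15/4 (F(D) = (6 + ½)/2 - 1*7 = (½)*(13/2) - 7 = 13/4 - 7 = -15/4)
-60*F(h) - 3 = -60*(-15/4) - 3 = 225 - 3 = 222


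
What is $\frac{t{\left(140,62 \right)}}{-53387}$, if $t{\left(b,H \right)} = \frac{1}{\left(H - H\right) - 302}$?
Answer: $\frac{1}{16122874} \approx 6.2024 \cdot 10^{-8}$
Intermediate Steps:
$t{\left(b,H \right)} = - \frac{1}{302}$ ($t{\left(b,H \right)} = \frac{1}{0 - 302} = \frac{1}{-302} = - \frac{1}{302}$)
$\frac{t{\left(140,62 \right)}}{-53387} = - \frac{1}{302 \left(-53387\right)} = \left(- \frac{1}{302}\right) \left(- \frac{1}{53387}\right) = \frac{1}{16122874}$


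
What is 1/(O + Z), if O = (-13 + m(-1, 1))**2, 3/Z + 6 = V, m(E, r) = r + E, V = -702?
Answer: 236/39883 ≈ 0.0059173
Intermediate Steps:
m(E, r) = E + r
Z = -1/236 (Z = 3/(-6 - 702) = 3/(-708) = 3*(-1/708) = -1/236 ≈ -0.0042373)
O = 169 (O = (-13 + (-1 + 1))**2 = (-13 + 0)**2 = (-13)**2 = 169)
1/(O + Z) = 1/(169 - 1/236) = 1/(39883/236) = 236/39883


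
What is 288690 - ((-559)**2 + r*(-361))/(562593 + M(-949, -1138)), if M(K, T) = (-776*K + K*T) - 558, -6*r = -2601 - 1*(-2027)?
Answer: 2059878241634/7135263 ≈ 2.8869e+5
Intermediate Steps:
r = 287/3 (r = -(-2601 - 1*(-2027))/6 = -(-2601 + 2027)/6 = -1/6*(-574) = 287/3 ≈ 95.667)
M(K, T) = -558 - 776*K + K*T
288690 - ((-559)**2 + r*(-361))/(562593 + M(-949, -1138)) = 288690 - ((-559)**2 + (287/3)*(-361))/(562593 + (-558 - 776*(-949) - 949*(-1138))) = 288690 - (312481 - 103607/3)/(562593 + (-558 + 736424 + 1079962)) = 288690 - 833836/(3*(562593 + 1815828)) = 288690 - 833836/(3*2378421) = 288690 - 1*833836/7135263 = 288690 - 833836/7135263 = 2059878241634/7135263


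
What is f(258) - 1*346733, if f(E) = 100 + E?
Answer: -346375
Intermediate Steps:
f(258) - 1*346733 = (100 + 258) - 1*346733 = 358 - 346733 = -346375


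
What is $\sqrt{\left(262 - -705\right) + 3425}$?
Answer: $6 \sqrt{122} \approx 66.272$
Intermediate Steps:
$\sqrt{\left(262 - -705\right) + 3425} = \sqrt{\left(262 + 705\right) + 3425} = \sqrt{967 + 3425} = \sqrt{4392} = 6 \sqrt{122}$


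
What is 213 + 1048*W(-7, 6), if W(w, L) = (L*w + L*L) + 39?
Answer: 34797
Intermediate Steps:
W(w, L) = 39 + L² + L*w (W(w, L) = (L*w + L²) + 39 = (L² + L*w) + 39 = 39 + L² + L*w)
213 + 1048*W(-7, 6) = 213 + 1048*(39 + 6² + 6*(-7)) = 213 + 1048*(39 + 36 - 42) = 213 + 1048*33 = 213 + 34584 = 34797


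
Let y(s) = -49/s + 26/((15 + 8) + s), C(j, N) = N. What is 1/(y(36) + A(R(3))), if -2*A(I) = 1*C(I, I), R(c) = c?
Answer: -2124/5141 ≈ -0.41315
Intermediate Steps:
y(s) = -49/s + 26/(23 + s)
A(I) = -I/2
1/(y(36) + A(R(3))) = 1/(23*(-49 - 1*36)/(36*(23 + 36)) - ½*3) = 1/(23*(1/36)*(-49 - 36)/59 - 3/2) = 1/(23*(1/36)*(1/59)*(-85) - 3/2) = 1/(-1955/2124 - 3/2) = 1/(-5141/2124) = -2124/5141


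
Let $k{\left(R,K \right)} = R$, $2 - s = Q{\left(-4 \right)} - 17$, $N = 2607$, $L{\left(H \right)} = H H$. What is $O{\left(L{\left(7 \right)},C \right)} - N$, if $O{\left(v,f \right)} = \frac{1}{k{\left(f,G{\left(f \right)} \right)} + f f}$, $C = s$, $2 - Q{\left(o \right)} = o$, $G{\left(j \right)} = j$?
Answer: $- \frac{474473}{182} \approx -2607.0$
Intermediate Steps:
$Q{\left(o \right)} = 2 - o$
$L{\left(H \right)} = H^{2}$
$s = 13$ ($s = 2 - \left(\left(2 - -4\right) - 17\right) = 2 - \left(\left(2 + 4\right) - 17\right) = 2 - \left(6 - 17\right) = 2 - -11 = 2 + 11 = 13$)
$C = 13$
$O{\left(v,f \right)} = \frac{1}{f + f^{2}}$ ($O{\left(v,f \right)} = \frac{1}{f + f f} = \frac{1}{f + f^{2}}$)
$O{\left(L{\left(7 \right)},C \right)} - N = \frac{1}{13 \left(1 + 13\right)} - 2607 = \frac{1}{13 \cdot 14} - 2607 = \frac{1}{13} \cdot \frac{1}{14} - 2607 = \frac{1}{182} - 2607 = - \frac{474473}{182}$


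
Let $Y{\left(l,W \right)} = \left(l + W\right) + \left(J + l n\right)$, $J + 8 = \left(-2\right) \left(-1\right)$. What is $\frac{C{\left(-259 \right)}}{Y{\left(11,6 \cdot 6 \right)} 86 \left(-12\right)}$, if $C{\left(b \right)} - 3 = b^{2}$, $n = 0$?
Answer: $- \frac{16771}{10578} \approx -1.5855$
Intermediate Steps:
$J = -6$ ($J = -8 - -2 = -8 + 2 = -6$)
$C{\left(b \right)} = 3 + b^{2}$
$Y{\left(l,W \right)} = -6 + W + l$ ($Y{\left(l,W \right)} = \left(l + W\right) + \left(-6 + l 0\right) = \left(W + l\right) + \left(-6 + 0\right) = \left(W + l\right) - 6 = -6 + W + l$)
$\frac{C{\left(-259 \right)}}{Y{\left(11,6 \cdot 6 \right)} 86 \left(-12\right)} = \frac{3 + \left(-259\right)^{2}}{\left(-6 + 6 \cdot 6 + 11\right) 86 \left(-12\right)} = \frac{3 + 67081}{\left(-6 + 36 + 11\right) 86 \left(-12\right)} = \frac{67084}{41 \cdot 86 \left(-12\right)} = \frac{67084}{3526 \left(-12\right)} = \frac{67084}{-42312} = 67084 \left(- \frac{1}{42312}\right) = - \frac{16771}{10578}$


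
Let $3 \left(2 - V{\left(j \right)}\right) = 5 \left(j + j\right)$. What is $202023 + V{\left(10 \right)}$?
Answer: $\frac{605975}{3} \approx 2.0199 \cdot 10^{5}$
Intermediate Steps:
$V{\left(j \right)} = 2 - \frac{10 j}{3}$ ($V{\left(j \right)} = 2 - \frac{5 \left(j + j\right)}{3} = 2 - \frac{5 \cdot 2 j}{3} = 2 - \frac{10 j}{3}$)
$202023 + V{\left(10 \right)} = 202023 + \left(2 - \frac{100}{3}\right) = 202023 - \frac{94}{3} = \frac{605975}{3}$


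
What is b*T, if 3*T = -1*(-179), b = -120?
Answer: -7160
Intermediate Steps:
T = 179/3 (T = (-1*(-179))/3 = (⅓)*179 = 179/3 ≈ 59.667)
b*T = -120*179/3 = -7160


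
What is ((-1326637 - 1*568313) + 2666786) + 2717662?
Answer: 3489498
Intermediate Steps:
((-1326637 - 1*568313) + 2666786) + 2717662 = ((-1326637 - 568313) + 2666786) + 2717662 = (-1894950 + 2666786) + 2717662 = 771836 + 2717662 = 3489498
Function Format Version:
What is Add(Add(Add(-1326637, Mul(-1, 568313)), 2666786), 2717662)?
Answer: 3489498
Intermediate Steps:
Add(Add(Add(-1326637, Mul(-1, 568313)), 2666786), 2717662) = Add(Add(Add(-1326637, -568313), 2666786), 2717662) = Add(Add(-1894950, 2666786), 2717662) = Add(771836, 2717662) = 3489498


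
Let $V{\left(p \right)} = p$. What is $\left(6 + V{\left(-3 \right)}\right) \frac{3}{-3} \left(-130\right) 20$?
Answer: $7800$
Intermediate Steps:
$\left(6 + V{\left(-3 \right)}\right) \frac{3}{-3} \left(-130\right) 20 = \left(6 - 3\right) \frac{3}{-3} \left(-130\right) 20 = 3 \cdot 3 \left(- \frac{1}{3}\right) \left(-130\right) 20 = 3 \left(-1\right) \left(-130\right) 20 = \left(-3\right) \left(-130\right) 20 = 390 \cdot 20 = 7800$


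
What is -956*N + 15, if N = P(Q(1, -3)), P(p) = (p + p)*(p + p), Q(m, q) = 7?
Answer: -187361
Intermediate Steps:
P(p) = 4*p² (P(p) = (2*p)*(2*p) = 4*p²)
N = 196 (N = 4*7² = 4*49 = 196)
-956*N + 15 = -956*196 + 15 = -187376 + 15 = -187361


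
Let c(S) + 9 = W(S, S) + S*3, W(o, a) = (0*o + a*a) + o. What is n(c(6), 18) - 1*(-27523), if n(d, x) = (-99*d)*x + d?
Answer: -63308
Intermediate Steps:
W(o, a) = o + a² (W(o, a) = (0 + a²) + o = a² + o = o + a²)
c(S) = -9 + S² + 4*S (c(S) = -9 + ((S + S²) + S*3) = -9 + ((S + S²) + 3*S) = -9 + (S² + 4*S) = -9 + S² + 4*S)
n(d, x) = d - 99*d*x (n(d, x) = -99*d*x + d = d - 99*d*x)
n(c(6), 18) - 1*(-27523) = (-9 + 6² + 4*6)*(1 - 99*18) - 1*(-27523) = (-9 + 36 + 24)*(1 - 1782) + 27523 = 51*(-1781) + 27523 = -90831 + 27523 = -63308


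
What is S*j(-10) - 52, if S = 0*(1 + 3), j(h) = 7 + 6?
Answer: -52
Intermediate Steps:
j(h) = 13
S = 0 (S = 0*4 = 0)
S*j(-10) - 52 = 0*13 - 52 = 0 - 52 = -52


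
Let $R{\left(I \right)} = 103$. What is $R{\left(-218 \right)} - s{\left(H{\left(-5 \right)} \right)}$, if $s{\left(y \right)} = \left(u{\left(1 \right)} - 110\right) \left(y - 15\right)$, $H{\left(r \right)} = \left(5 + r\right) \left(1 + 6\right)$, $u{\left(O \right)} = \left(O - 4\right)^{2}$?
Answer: $-1412$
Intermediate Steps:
$u{\left(O \right)} = \left(-4 + O\right)^{2}$
$H{\left(r \right)} = 35 + 7 r$ ($H{\left(r \right)} = \left(5 + r\right) 7 = 35 + 7 r$)
$s{\left(y \right)} = 1515 - 101 y$ ($s{\left(y \right)} = \left(\left(-4 + 1\right)^{2} - 110\right) \left(y - 15\right) = \left(\left(-3\right)^{2} - 110\right) \left(-15 + y\right) = \left(9 - 110\right) \left(-15 + y\right) = - 101 \left(-15 + y\right) = 1515 - 101 y$)
$R{\left(-218 \right)} - s{\left(H{\left(-5 \right)} \right)} = 103 - \left(1515 - 101 \left(35 + 7 \left(-5\right)\right)\right) = 103 - \left(1515 - 101 \left(35 - 35\right)\right) = 103 - \left(1515 - 0\right) = 103 - \left(1515 + 0\right) = 103 - 1515 = -1412$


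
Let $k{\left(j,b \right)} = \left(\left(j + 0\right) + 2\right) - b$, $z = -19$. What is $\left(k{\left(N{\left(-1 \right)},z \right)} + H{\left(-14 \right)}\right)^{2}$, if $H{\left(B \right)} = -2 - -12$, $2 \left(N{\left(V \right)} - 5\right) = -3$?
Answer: $\frac{4761}{4} \approx 1190.3$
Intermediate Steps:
$N{\left(V \right)} = \frac{7}{2}$ ($N{\left(V \right)} = 5 + \frac{1}{2} \left(-3\right) = 5 - \frac{3}{2} = \frac{7}{2}$)
$H{\left(B \right)} = 10$ ($H{\left(B \right)} = -2 + 12 = 10$)
$k{\left(j,b \right)} = 2 + j - b$ ($k{\left(j,b \right)} = \left(j + 2\right) - b = \left(2 + j\right) - b = 2 + j - b$)
$\left(k{\left(N{\left(-1 \right)},z \right)} + H{\left(-14 \right)}\right)^{2} = \left(\left(2 + \frac{7}{2} - -19\right) + 10\right)^{2} = \left(\left(2 + \frac{7}{2} + 19\right) + 10\right)^{2} = \left(\frac{49}{2} + 10\right)^{2} = \left(\frac{69}{2}\right)^{2} = \frac{4761}{4}$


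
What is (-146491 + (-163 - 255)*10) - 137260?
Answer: -287931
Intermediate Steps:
(-146491 + (-163 - 255)*10) - 137260 = (-146491 - 418*10) - 137260 = (-146491 - 4180) - 137260 = -150671 - 137260 = -287931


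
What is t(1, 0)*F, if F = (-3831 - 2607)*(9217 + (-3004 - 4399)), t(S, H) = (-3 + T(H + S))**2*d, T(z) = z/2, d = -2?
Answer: 145981650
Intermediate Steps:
T(z) = z/2 (T(z) = z*(1/2) = z/2)
t(S, H) = -2*(-3 + H/2 + S/2)**2 (t(S, H) = (-3 + (H + S)/2)**2*(-2) = (-3 + (H/2 + S/2))**2*(-2) = (-3 + H/2 + S/2)**2*(-2) = -2*(-3 + H/2 + S/2)**2)
F = -11678532 (F = -6438*(9217 - 7403) = -6438*1814 = -11678532)
t(1, 0)*F = -(-6 + 0 + 1)**2/2*(-11678532) = -1/2*(-5)**2*(-11678532) = -1/2*25*(-11678532) = -25/2*(-11678532) = 145981650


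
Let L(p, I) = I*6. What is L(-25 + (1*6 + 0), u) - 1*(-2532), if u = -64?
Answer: 2148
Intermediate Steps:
L(p, I) = 6*I
L(-25 + (1*6 + 0), u) - 1*(-2532) = 6*(-64) - 1*(-2532) = -384 + 2532 = 2148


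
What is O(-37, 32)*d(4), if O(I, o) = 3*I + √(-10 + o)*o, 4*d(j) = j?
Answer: -111 + 32*√22 ≈ 39.093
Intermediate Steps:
d(j) = j/4
O(I, o) = 3*I + o*√(-10 + o)
O(-37, 32)*d(4) = (3*(-37) + 32*√(-10 + 32))*((¼)*4) = (-111 + 32*√22)*1 = -111 + 32*√22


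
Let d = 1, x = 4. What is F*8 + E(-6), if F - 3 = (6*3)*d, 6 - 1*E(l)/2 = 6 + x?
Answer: 160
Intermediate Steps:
E(l) = -8 (E(l) = 12 - 2*(6 + 4) = 12 - 2*10 = 12 - 20 = -8)
F = 21 (F = 3 + (6*3)*1 = 3 + 18*1 = 3 + 18 = 21)
F*8 + E(-6) = 21*8 - 8 = 168 - 8 = 160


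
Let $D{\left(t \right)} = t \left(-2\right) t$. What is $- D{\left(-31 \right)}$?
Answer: $1922$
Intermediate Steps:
$D{\left(t \right)} = - 2 t^{2}$ ($D{\left(t \right)} = - 2 t t = - 2 t^{2}$)
$- D{\left(-31 \right)} = - \left(-2\right) \left(-31\right)^{2} = - \left(-2\right) 961 = \left(-1\right) \left(-1922\right) = 1922$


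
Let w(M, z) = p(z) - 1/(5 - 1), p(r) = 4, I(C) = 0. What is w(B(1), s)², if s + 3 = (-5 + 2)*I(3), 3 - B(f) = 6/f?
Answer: 225/16 ≈ 14.063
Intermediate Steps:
B(f) = 3 - 6/f
s = -3 (s = -3 + (-5 + 2)*0 = -3 - 3*0 = -3 + 0 = -3)
w(M, z) = 15/4 (w(M, z) = 4 - 1/(5 - 1) = 4 - 1/4 = 4 - 1*¼ = 4 - ¼ = 15/4)
w(B(1), s)² = (15/4)² = 225/16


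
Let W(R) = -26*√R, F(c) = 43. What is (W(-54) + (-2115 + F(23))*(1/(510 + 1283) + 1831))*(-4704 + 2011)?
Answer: 18318709289664/1793 + 210054*I*√6 ≈ 1.0217e+10 + 5.1453e+5*I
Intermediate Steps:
(W(-54) + (-2115 + F(23))*(1/(510 + 1283) + 1831))*(-4704 + 2011) = (-78*I*√6 + (-2115 + 43)*(1/(510 + 1283) + 1831))*(-4704 + 2011) = (-78*I*√6 - 2072*(1/1793 + 1831))*(-2693) = (-78*I*√6 - 2072*3282984/1793)*(-2693) = (-78*I*√6 - 6802342848/1793)*(-2693) = (-6802342848/1793 - 78*I*√6)*(-2693) = 18318709289664/1793 + 210054*I*√6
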